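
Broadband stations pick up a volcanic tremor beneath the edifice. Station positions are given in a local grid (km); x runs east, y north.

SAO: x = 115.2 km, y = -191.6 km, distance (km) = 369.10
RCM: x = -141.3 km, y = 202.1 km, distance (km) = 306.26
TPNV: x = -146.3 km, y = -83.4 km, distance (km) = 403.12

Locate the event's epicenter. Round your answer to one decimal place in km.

Circle about each station: (x − 115.2)² + (y + 191.6)² = 369.10²; (x + 141.3)² + (y − 202.1)² = 306.26²; (x + 146.3)² + (y + 83.4)² = 403.12².
Subtracting pairs of circle equations eliminates x²+y² and gives linear equations (the radical axes):
-513.0 x + 787.4 y = 53268.12
-523.0 x + 216.4 y = -47893.27
Solving the 2×2 system: x ≈ 163.7, y ≈ 174.3 km.

163.7 km east, 174.3 km north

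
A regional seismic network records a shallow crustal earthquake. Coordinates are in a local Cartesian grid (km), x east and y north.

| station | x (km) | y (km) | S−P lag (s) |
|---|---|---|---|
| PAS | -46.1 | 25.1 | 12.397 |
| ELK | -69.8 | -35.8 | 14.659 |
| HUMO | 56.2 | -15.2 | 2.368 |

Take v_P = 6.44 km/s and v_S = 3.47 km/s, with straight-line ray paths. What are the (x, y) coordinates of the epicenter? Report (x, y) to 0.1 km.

x ≈ 38.4 km, y ≈ -14.4 km

Distance from S−P lag: d = Δt · v_P v_S / (v_P − v_S) = Δt · (6.44·3.47)/(6.44−3.47) ≈ 7.5242·Δt.
So d_PAS = 93.28, d_ELK = 110.30, d_HUMO = 17.82 km.
Circle about each station: (x + 46.1)² + (y − 25.1)² = 93.28²; (x + 69.8)² + (y + 35.8)² = 110.30²; (x − 56.2)² + (y + 15.2)² = 17.82².
Subtracting pairs of circle equations eliminates x²+y² and gives linear equations (the radical axes):
-47.4 x − 121.8 y = -66.47
204.6 x − 80.6 y = 9017.87
Solving the 2×2 system: x ≈ 38.4, y ≈ -14.4 km.
Check against PAS (with the unrounded x, y): √((x + 46.1)²+(y − 25.1)²) = 93.28 ≈ 93.28 km. ✓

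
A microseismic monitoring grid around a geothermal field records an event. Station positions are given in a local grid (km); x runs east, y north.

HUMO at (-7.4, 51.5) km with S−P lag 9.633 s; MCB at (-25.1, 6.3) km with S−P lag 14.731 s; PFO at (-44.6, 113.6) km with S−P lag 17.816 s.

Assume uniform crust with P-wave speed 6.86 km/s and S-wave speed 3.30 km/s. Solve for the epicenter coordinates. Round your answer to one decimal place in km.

53.6 km east, 57.1 km north

Distance from S−P lag: d = Δt · v_P v_S / (v_P − v_S) = Δt · (6.86·3.30)/(6.86−3.30) ≈ 6.3590·Δt.
So d_HUMO = 61.26, d_MCB = 93.67, d_PFO = 113.29 km.
Circle about each station: (x + 7.4)² + (y − 51.5)² = 61.26²; (x + 25.1)² + (y − 6.3)² = 93.67²; (x + 44.6)² + (y − 113.6)² = 113.29².
Subtracting pairs of circle equations eliminates x²+y² and gives linear equations (the radical axes):
-35.4 x − 90.4 y = -7058.59
-74.4 x + 124.2 y = 3105.27
Solving the 2×2 system: x ≈ 53.6, y ≈ 57.1 km.
Check against HUMO (with the unrounded x, y): √((x + 7.4)²+(y − 51.5)²) = 61.24 ≈ 61.26 km. ✓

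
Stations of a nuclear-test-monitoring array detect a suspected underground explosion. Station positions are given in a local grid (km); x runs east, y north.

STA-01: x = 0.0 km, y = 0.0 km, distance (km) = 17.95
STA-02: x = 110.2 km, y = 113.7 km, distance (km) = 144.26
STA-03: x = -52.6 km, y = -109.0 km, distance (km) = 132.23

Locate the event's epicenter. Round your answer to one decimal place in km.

Circle about each station: x² + y² = 17.95²; (x − 110.2)² + (y − 113.7)² = 144.26²; (x + 52.6)² + (y + 109.0)² = 132.23².
Subtracting pairs of circle equations eliminates x²+y² and gives linear equations (the radical axes):
220.4 x + 227.4 y = 4582.98
-105.2 x − 218.0 y = -2514.81
Solving the 2×2 system: x ≈ 17.7, y ≈ 3.0 km.

x ≈ 17.7 km, y ≈ 3.0 km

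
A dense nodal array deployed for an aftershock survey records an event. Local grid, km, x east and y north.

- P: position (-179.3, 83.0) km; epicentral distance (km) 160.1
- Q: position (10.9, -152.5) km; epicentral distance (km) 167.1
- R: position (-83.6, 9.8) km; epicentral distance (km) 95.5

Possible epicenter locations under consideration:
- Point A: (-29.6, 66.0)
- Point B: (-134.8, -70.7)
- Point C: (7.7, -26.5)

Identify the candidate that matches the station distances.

Point B

For each candidate, compare |candidate − station| to the reported distance:
Point A: residuals P 9.4, Q 55.1, R 17.6 → max 55.1 km
Point B: residuals P 0.1, Q 0.0, R 0.1 → max 0.1 km
Point C: residuals P 56.6, Q 41.1, R 2.8 → max 56.6 km
Only Point B has all residuals ≈ 0.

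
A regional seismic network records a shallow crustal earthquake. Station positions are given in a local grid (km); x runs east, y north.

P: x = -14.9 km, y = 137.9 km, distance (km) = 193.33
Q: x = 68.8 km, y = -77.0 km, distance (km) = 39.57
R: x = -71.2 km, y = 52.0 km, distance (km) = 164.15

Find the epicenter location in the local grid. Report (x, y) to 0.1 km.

x ≈ 66.4 km, y ≈ -37.5 km

Circle about each station: (x + 14.9)² + (y − 137.9)² = 193.33²; (x − 68.8)² + (y + 77.0)² = 39.57²; (x + 71.2)² + (y − 52.0)² = 164.15².
Subtracting pairs of circle equations eliminates x²+y² and gives linear equations (the radical axes):
167.4 x − 429.8 y = 27234.72
-112.6 x − 171.8 y = -1033.71
Solving the 2×2 system: x ≈ 66.4, y ≈ -37.5 km.
Check against P (with the unrounded x, y): √((x + 14.9)²+(y − 137.9)²) = 193.33 ≈ 193.33 km. ✓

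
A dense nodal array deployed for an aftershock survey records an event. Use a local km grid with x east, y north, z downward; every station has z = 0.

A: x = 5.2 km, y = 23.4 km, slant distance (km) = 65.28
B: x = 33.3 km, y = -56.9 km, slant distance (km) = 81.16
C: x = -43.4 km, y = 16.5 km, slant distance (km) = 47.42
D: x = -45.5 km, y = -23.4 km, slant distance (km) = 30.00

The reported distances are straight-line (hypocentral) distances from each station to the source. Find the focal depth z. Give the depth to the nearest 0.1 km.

27.6 km

Each station gives a sphere (x−x_i)² + (y−y_i)² + z² = d_i² (stations at z=0).
Subtracting the A sphere from B and C: z² cancels, leaving linear equations in x and y:
56.2 x − 160.6 y = 1446.43
-97.2 x − 13.8 y = 3594.03
Solving: x ≈ -34.007, y ≈ -20.907 km (keep extra digits for the depth step; rounded: -34.0, -20.9).
Then from the A sphere: z² = 65.28² − (x − 5.2)² − (y − 23.4)² with x = -34.007, y = -20.907, so z ≈ 27.589 ≈ 27.6 km.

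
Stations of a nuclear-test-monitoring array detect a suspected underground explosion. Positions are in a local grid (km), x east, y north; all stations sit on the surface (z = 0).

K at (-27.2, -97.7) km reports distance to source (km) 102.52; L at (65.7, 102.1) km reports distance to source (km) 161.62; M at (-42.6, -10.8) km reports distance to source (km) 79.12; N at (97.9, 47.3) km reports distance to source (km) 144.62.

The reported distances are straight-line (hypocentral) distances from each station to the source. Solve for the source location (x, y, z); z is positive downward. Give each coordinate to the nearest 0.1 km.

Each station gives a sphere (x−x_i)² + (y−y_i)² + z² = d_i² (stations at z=0).
Subtracting the K sphere from L and M: z² cancels, leaving linear equations in x and y:
185.8 x + 399.6 y = -11154.90
-30.8 x + 173.8 y = -4103.35
Solving: x ≈ -6.705, y ≈ -24.798 km (keep extra digits for the depth step; rounded: -6.7, -24.8).
Then from the K sphere: z² = 102.52² − (x + 27.2)² − (y + 97.7)² with x = -6.705, y = -24.798, so z ≈ 69.106 ≈ 69.1 km.

x ≈ -6.7 km, y ≈ -24.8 km, depth ≈ 69.1 km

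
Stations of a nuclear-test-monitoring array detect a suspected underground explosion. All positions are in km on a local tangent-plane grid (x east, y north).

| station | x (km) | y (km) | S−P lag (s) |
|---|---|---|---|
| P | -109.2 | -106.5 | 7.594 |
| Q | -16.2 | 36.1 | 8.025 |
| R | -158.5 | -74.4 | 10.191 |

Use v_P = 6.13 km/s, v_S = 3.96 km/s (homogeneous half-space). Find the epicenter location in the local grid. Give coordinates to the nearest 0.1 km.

x ≈ -47.6 km, y ≈ -48.0 km

Distance from S−P lag: d = Δt · v_P v_S / (v_P − v_S) = Δt · (6.13·3.96)/(6.13−3.96) ≈ 11.1865·Δt.
So d_P = 84.95, d_Q = 89.77, d_R = 114.00 km.
Circle about each station: (x + 109.2)² + (y + 106.5)² = 84.95²; (x + 16.2)² + (y − 36.1)² = 89.77²; (x + 158.5)² + (y + 74.4)² = 114.00².
Subtracting pairs of circle equations eliminates x²+y² and gives linear equations (the radical axes):
186.0 x + 285.2 y = -22543.39
-98.6 x + 64.2 y = 1611.22
Solving the 2×2 system: x ≈ -47.6, y ≈ -48.0 km.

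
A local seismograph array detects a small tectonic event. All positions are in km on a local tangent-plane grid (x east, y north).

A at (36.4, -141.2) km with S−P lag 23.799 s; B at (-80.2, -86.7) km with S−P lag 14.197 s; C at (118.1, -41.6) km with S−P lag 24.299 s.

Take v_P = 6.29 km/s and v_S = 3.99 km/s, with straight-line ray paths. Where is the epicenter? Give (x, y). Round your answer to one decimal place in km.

Distance from S−P lag: d = Δt · v_P v_S / (v_P − v_S) = Δt · (6.29·3.99)/(6.29−3.99) ≈ 10.9118·Δt.
So d_A = 259.69, d_B = 154.91, d_C = 265.15 km.
Circle about each station: (x − 36.4)² + (y + 141.2)² = 259.69²; (x + 80.2)² + (y + 86.7)² = 154.91²; (x − 118.1)² + (y + 41.6)² = 265.15².
Subtracting pairs of circle equations eliminates x²+y² and gives linear equations (the radical axes):
-233.2 x + 109.0 y = 36128.32
163.4 x + 199.2 y = -8449.86
Solving the 2×2 system: x ≈ -126.3, y ≈ 61.2 km.
Check against A (with the unrounded x, y): √((x − 36.4)²+(y + 141.2)²) = 259.70 ≈ 259.69 km. ✓

(-126.3, 61.2)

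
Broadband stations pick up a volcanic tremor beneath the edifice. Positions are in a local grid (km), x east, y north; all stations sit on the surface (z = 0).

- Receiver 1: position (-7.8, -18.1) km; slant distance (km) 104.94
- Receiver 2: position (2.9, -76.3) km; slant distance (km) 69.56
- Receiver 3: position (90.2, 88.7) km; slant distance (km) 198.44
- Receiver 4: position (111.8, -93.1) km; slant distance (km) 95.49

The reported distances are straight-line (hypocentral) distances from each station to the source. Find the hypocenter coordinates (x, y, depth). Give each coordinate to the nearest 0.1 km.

Each station gives a sphere (x−x_i)² + (y−y_i)² + z² = d_i² (stations at z=0).
Subtracting the Receiver 1 sphere from Receiver 2 and Receiver 3: z² cancels, leaving linear equations in x and y:
21.4 x − 116.4 y = 11615.46
196.0 x + 213.6 y = -12750.75
Solving: x ≈ 36.402, y ≈ -93.097 km (keep extra digits for the depth step; rounded: 36.4, -93.1).
Then from the Receiver 1 sphere: z² = 104.94² − (x + 7.8)² − (y + 18.1)² with x = 36.402, y = -93.097, so z ≈ 58.601 ≈ 58.6 km.
Check against Receiver 4 (with the unrounded solution): distance 95.49 ≈ 95.49 km. ✓

x ≈ 36.4 km, y ≈ -93.1 km, depth ≈ 58.6 km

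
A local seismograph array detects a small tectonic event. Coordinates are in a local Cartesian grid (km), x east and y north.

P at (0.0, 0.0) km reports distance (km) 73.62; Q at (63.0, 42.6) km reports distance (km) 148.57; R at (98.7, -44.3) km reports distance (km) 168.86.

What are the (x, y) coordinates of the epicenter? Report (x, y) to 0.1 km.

x ≈ -69.1 km, y ≈ -25.4 km

Circle about each station: x² + y² = 73.62²; (x − 63.0)² + (y − 42.6)² = 148.57²; (x − 98.7)² + (y + 44.3)² = 168.86².
Subtracting the P equation from the Q and R equations removes the quadratic terms:
126.0 x + 85.2 y = -10869.38
197.4 x − 88.6 y = -11389.62
Solving the 2×2 system: x ≈ -69.1, y ≈ -25.4 km.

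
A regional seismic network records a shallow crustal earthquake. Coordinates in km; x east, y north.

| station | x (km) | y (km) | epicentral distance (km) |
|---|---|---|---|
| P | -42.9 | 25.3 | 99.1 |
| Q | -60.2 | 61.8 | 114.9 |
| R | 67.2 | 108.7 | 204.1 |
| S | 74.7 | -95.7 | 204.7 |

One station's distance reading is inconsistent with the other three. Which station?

Solve using three stations at a time. Using P, Q, S (subtract circle equations pairwise → linear system) gives (x, y) ≈ (-121.0, -35.7).
Distances from that point to each station vs reported:
  P: calculated 99.1 vs reported 99.1 → residual 0.0 km
  Q: calculated 114.9 vs reported 114.9 → residual 0.0 km
  R: calculated 237.2 vs reported 204.1 → residual 33.1 km
  S: calculated 204.7 vs reported 204.7 → residual 0.0 km
P, Q, S are mutually consistent (residuals ≈ 0); R is off by 33.1 km.

R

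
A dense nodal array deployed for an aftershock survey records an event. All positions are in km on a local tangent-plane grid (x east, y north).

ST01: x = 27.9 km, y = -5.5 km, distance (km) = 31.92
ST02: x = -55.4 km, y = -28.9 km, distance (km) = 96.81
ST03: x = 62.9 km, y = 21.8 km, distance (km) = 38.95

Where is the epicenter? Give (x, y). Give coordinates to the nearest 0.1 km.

x ≈ 24.2 km, y ≈ 26.2 km

Circle about each station: (x − 27.9)² + (y + 5.5)² = 31.92²; (x + 55.4)² + (y + 28.9)² = 96.81²; (x − 62.9)² + (y − 21.8)² = 38.95².
Subtracting the ST01 equation from the ST02 and ST03 equations removes the quadratic terms:
-166.6 x − 46.8 y = -5257.58
70.0 x + 54.6 y = 3124.77
Solving the 2×2 system: x ≈ 24.2, y ≈ 26.2 km.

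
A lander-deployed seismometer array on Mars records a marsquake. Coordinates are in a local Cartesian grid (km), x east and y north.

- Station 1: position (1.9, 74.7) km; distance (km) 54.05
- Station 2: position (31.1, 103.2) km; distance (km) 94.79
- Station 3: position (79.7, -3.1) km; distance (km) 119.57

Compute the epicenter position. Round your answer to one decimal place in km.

Circle about each station: (x − 1.9)² + (y − 74.7)² = 54.05²; (x − 31.1)² + (y − 103.2)² = 94.79²; (x − 79.7)² + (y + 3.1)² = 119.57².
Subtracting the Station 1 equation from the Station 2 and Station 3 equations removes the quadratic terms:
58.4 x + 57.0 y = -29.99
155.6 x − 155.6 y = -10597.58
Solving the 2×2 system: x ≈ -33.9, y ≈ 34.2 km.
Check against Station 1 (with the unrounded x, y): √((x − 1.9)²+(y − 74.7)²) = 54.05 ≈ 54.05 km. ✓

(-33.9, 34.2)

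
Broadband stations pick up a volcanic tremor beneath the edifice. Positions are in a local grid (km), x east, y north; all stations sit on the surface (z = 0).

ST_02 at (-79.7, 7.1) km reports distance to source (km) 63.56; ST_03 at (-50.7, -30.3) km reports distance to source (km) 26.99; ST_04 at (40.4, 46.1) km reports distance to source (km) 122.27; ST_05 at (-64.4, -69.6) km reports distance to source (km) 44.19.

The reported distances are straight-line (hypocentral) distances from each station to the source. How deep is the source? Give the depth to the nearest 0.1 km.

Each station gives a sphere (x−x_i)² + (y−y_i)² + z² = d_i² (stations at z=0).
Subtracting the ST_02 sphere from ST_03 and ST_04: z² cancels, leaving linear equations in x and y:
58.0 x − 74.8 y = 397.49
240.2 x + 78.0 y = -13555.21
Solving: x ≈ -43.703, y ≈ -39.202 km (keep extra digits for the depth step; rounded: -43.7, -39.2).
Then from the ST_02 sphere: z² = 63.56² − (x + 79.7)² − (y − 7.1)² with x = -43.703, y = -39.202, so z ≈ 24.499 ≈ 24.5 km.
Check against ST_05 (with the unrounded solution): distance 44.19 ≈ 44.19 km. ✓

z ≈ 24.5 km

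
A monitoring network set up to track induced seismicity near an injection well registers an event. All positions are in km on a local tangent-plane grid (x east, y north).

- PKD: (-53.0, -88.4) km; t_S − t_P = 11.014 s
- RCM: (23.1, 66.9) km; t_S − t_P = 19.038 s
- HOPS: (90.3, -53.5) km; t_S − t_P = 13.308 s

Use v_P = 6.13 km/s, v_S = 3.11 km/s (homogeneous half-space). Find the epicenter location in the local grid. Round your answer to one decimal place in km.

Distance from S−P lag: d = Δt · v_P v_S / (v_P − v_S) = Δt · (6.13·3.11)/(6.13−3.11) ≈ 6.3127·Δt.
So d_PKD = 69.53, d_RCM = 120.18, d_HOPS = 84.01 km.
Circle about each station: (x + 53.0)² + (y + 88.4)² = 69.53²; (x − 23.1)² + (y − 66.9)² = 120.18²; (x − 90.3)² + (y + 53.5)² = 84.01².
Subtracting pairs of circle equations eliminates x²+y² and gives linear equations (the radical axes):
152.2 x + 310.6 y = -15223.15
286.6 x + 69.8 y = -1830.48
Solving the 2×2 system: x ≈ 6.3, y ≈ -52.1 km.

6.3 km east, -52.1 km north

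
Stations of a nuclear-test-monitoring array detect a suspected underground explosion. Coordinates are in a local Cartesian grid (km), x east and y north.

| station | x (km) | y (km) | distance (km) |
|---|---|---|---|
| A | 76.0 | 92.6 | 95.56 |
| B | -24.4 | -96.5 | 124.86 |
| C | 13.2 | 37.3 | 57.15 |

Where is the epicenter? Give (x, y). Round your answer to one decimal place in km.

(55.8, -0.8)

Circle about each station: (x − 76.0)² + (y − 92.6)² = 95.56²; (x + 24.4)² + (y + 96.5)² = 124.86²; (x − 13.2)² + (y − 37.3)² = 57.15².
Subtracting pairs of circle equations eliminates x²+y² and gives linear equations (the radical axes):
-200.8 x − 378.2 y = -10901.46
-125.6 x − 110.6 y = -6919.64
Solving the 2×2 system: x ≈ 55.8, y ≈ -0.8 km.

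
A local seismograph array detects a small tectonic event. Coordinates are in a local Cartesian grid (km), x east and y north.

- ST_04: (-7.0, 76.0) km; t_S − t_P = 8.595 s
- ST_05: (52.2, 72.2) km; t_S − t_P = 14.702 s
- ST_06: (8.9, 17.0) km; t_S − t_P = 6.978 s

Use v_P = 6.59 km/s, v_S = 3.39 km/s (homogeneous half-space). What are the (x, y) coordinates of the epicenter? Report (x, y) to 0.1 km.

x ≈ -39.1 km, y ≈ 25.3 km

Distance from S−P lag: d = Δt · v_P v_S / (v_P − v_S) = Δt · (6.59·3.39)/(6.59−3.39) ≈ 6.9813·Δt.
So d_ST_04 = 60.00, d_ST_05 = 102.64, d_ST_06 = 48.72 km.
Circle about each station: (x + 7.0)² + (y − 76.0)² = 60.00²; (x − 52.2)² + (y − 72.2)² = 102.64²; (x − 8.9)² + (y − 17.0)² = 48.72².
Subtracting the ST_04 equation from the ST_05 and ST_06 equations removes the quadratic terms:
118.4 x − 7.6 y = -4822.29
31.8 x − 118.0 y = -4230.43
Solving the 2×2 system: x ≈ -39.1, y ≈ 25.3 km.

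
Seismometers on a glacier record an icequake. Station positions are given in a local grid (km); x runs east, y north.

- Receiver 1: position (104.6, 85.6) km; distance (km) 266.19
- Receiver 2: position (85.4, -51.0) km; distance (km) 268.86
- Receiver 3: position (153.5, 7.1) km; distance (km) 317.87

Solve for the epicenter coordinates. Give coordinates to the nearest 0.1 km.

Circle about each station: (x − 104.6)² + (y − 85.6)² = 266.19²; (x − 85.4)² + (y + 51.0)² = 268.86²; (x − 153.5)² + (y − 7.1)² = 317.87².
Subtracting pairs of circle equations eliminates x²+y² and gives linear equations (the radical axes):
-38.4 x − 273.2 y = -9802.94
97.8 x − 157.0 y = -24840.08
Solving the 2×2 system: x ≈ -160.2, y ≈ 58.4 km.

-160.2 km east, 58.4 km north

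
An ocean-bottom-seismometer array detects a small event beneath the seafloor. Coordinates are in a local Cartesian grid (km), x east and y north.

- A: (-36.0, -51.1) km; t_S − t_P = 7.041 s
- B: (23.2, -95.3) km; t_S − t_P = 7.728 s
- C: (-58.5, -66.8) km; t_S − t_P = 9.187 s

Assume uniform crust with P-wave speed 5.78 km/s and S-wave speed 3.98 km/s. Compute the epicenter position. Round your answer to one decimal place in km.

Distance from S−P lag: d = Δt · v_P v_S / (v_P − v_S) = Δt · (5.78·3.98)/(5.78−3.98) ≈ 12.7802·Δt.
So d_A = 89.99, d_B = 98.77, d_C = 117.41 km.
Circle about each station: (x + 36.0)² + (y + 51.1)² = 89.99²; (x − 23.2)² + (y + 95.3)² = 98.77²; (x + 58.5)² + (y + 66.8)² = 117.41².
Subtracting the A equation from the B and C equations removes the quadratic terms:
118.4 x − 88.4 y = 4055.81
-45.0 x − 31.4 y = -1709.63
Solving the 2×2 system: x ≈ 36.2, y ≈ 2.6 km.
Check against A (with the unrounded x, y): √((x + 36.0)²+(y + 51.1)²) = 89.96 ≈ 89.99 km. ✓

x ≈ 36.2 km, y ≈ 2.6 km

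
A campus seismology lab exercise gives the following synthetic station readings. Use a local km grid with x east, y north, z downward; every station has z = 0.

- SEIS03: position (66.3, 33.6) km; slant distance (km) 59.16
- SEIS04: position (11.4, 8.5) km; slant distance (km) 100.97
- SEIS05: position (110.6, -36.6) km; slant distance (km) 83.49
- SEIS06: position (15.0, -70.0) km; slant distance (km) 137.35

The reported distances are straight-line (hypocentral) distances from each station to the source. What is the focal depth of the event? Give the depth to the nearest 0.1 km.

50.6 km

Each station gives a sphere (x−x_i)² + (y−y_i)² + z² = d_i² (stations at z=0).
Subtracting the SEIS03 sphere from SEIS04 and SEIS05: z² cancels, leaving linear equations in x and y:
-109.8 x − 50.2 y = -12017.48
88.6 x − 140.4 y = 4576.60
Solving: x ≈ 96.508, y ≈ 28.305 km (keep extra digits for the depth step; rounded: 96.5, 28.3).
Then from the SEIS03 sphere: z² = 59.16² − (x − 66.3)² − (y − 33.6)² with x = 96.508, y = 28.305, so z ≈ 50.590 ≈ 50.6 km.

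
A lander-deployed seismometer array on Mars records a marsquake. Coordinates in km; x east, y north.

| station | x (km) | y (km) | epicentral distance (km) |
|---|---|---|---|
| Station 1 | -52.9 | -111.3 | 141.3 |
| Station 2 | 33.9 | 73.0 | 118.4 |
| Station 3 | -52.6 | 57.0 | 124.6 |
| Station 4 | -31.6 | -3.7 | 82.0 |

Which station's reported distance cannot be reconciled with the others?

Solve using three stations at a time. Using Station 1, Station 3, Station 4 (subtract circle equations pairwise → linear system) gives (x, y) ≈ (49.5, -14.1).
Distances from that point to each station vs reported:
  Station 1: calculated 141.2 vs reported 141.3 → residual 0.1 km
  Station 2: calculated 88.5 vs reported 118.4 → residual 29.9 km
  Station 3: calculated 124.5 vs reported 124.6 → residual 0.1 km
  Station 4: calculated 81.8 vs reported 82.0 → residual 0.2 km
Station 1, Station 3, Station 4 are mutually consistent (residuals ≈ 0); Station 2 is off by 29.9 km.

Station 2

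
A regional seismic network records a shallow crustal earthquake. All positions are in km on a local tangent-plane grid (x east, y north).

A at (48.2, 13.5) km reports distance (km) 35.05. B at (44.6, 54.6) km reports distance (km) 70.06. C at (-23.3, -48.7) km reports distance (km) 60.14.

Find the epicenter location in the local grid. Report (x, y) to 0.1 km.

Circle about each station: (x − 48.2)² + (y − 13.5)² = 35.05²; (x − 44.6)² + (y − 54.6)² = 70.06²; (x + 23.3)² + (y + 48.7)² = 60.14².
Subtracting the A equation from the B and C equations removes the quadratic terms:
-7.2 x + 82.2 y = -1215.07
-143.0 x − 124.4 y = -1979.23
Solving the 2×2 system: x ≈ 24.8, y ≈ -12.6 km.

24.8 km east, -12.6 km north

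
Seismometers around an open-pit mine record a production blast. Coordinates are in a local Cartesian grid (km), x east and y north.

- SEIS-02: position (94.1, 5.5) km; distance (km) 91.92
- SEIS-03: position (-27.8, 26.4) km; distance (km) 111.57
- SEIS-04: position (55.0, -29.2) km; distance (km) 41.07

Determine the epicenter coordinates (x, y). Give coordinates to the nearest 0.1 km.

Circle about each station: (x − 94.1)² + (y − 5.5)² = 91.92²; (x + 27.8)² + (y − 26.4)² = 111.57²; (x − 55.0)² + (y + 29.2)² = 41.07².
Subtracting the SEIS-02 equation from the SEIS-03 and SEIS-04 equations removes the quadratic terms:
-243.8 x + 41.8 y = -11413.84
-78.2 x − 69.4 y = 1755.12
Solving the 2×2 system: x ≈ 35.6, y ≈ -65.4 km.

35.6 km east, -65.4 km north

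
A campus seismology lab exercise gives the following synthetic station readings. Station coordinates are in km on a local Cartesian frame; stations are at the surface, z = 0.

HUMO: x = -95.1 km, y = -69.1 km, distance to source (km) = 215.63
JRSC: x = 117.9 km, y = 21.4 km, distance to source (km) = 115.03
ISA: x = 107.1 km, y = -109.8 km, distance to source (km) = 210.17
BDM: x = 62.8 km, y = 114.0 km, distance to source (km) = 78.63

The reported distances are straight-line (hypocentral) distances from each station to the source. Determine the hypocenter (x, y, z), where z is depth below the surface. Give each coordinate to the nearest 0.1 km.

Each station gives a sphere (x−x_i)² + (y−y_i)² + z² = d_i² (stations at z=0).
Subtracting the HUMO sphere from JRSC and ISA: z² cancels, leaving linear equations in x and y:
426.0 x + 181.0 y = 33803.95
404.4 x − 81.4 y = 12032.50
Solving: x ≈ 45.698, y ≈ 79.209 km (keep extra digits for the depth step; rounded: 45.7, 79.2).
Then from the HUMO sphere: z² = 215.63² − (x + 95.1)² − (y + 69.1)² with x = 45.698, y = 79.209, so z ≈ 68.386 ≈ 68.4 km.

x ≈ 45.7 km, y ≈ 79.2 km, depth ≈ 68.4 km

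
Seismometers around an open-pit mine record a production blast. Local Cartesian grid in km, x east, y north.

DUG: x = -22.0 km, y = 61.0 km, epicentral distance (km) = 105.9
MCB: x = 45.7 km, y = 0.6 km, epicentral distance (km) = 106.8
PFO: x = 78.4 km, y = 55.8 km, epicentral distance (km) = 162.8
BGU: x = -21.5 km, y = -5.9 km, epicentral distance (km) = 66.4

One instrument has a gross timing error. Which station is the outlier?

Solve using three stations at a time. Using DUG, MCB, PFO (subtract circle equations pairwise → linear system) gives (x, y) ≈ (-53.1, -40.4).
Distances from that point to each station vs reported:
  DUG: calculated 106.0 vs reported 105.9 → residual 0.1 km
  MCB: calculated 106.9 vs reported 106.8 → residual 0.1 km
  PFO: calculated 162.9 vs reported 162.8 → residual 0.1 km
  BGU: calculated 46.7 vs reported 66.4 → residual 19.7 km
DUG, MCB, PFO are mutually consistent (residuals ≈ 0); BGU is off by 19.7 km.

BGU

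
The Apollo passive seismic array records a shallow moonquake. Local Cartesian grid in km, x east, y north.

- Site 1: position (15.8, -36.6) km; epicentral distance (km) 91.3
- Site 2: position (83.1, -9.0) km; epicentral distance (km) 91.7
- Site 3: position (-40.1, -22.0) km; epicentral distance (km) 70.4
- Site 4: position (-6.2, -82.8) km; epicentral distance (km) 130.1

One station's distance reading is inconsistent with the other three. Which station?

Site 2

Solve using three stations at a time. Using Site 1, Site 3, Site 4 (subtract circle equations pairwise → linear system) gives (x, y) ≈ (-22.6, 46.3).
Distances from that point to each station vs reported:
  Site 1: calculated 91.4 vs reported 91.3 → residual 0.1 km
  Site 2: calculated 119.3 vs reported 91.7 → residual 27.6 km
  Site 3: calculated 70.5 vs reported 70.4 → residual 0.1 km
  Site 4: calculated 130.2 vs reported 130.1 → residual 0.1 km
Site 1, Site 3, Site 4 are mutually consistent (residuals ≈ 0); Site 2 is off by 27.6 km.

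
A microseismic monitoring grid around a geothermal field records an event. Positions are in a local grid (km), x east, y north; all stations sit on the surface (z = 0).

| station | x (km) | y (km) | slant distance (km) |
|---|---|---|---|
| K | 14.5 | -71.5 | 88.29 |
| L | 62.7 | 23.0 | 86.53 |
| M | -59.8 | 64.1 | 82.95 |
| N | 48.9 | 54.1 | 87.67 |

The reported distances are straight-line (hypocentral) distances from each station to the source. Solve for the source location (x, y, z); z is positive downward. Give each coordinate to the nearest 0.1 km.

x ≈ -14.2 km, y ≈ 4.3 km, depth ≈ 35.0 km

Each station gives a sphere (x−x_i)² + (y−y_i)² + z² = d_i² (stations at z=0).
Subtracting the K sphere from L and M: z² cancels, leaving linear equations in x and y:
96.4 x + 189.0 y = -554.53
-148.6 x + 271.2 y = 3276.77
Solving: x ≈ -14.193, y ≈ 4.305 km (keep extra digits for the depth step; rounded: -14.2, 4.3).
Then from the K sphere: z² = 88.29² − (x − 14.5)² − (y + 71.5)² with x = -14.193, y = 4.305, so z ≈ 35.006 ≈ 35.0 km.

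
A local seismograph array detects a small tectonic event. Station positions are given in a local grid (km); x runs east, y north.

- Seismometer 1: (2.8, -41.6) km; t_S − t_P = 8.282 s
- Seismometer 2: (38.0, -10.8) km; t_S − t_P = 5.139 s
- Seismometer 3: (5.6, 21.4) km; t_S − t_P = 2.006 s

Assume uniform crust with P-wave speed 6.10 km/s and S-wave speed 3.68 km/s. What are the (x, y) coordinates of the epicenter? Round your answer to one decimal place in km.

Distance from S−P lag: d = Δt · v_P v_S / (v_P − v_S) = Δt · (6.10·3.68)/(6.10−3.68) ≈ 9.2760·Δt.
So d_Seismometer 1 = 76.82, d_Seismometer 2 = 47.67, d_Seismometer 3 = 18.61 km.
Circle about each station: (x − 2.8)² + (y + 41.6)² = 76.82²; (x − 38.0)² + (y + 10.8)² = 47.67²; (x − 5.6)² + (y − 21.4)² = 18.61².
Subtracting the Seismometer 1 equation from the Seismometer 2 and Seismometer 3 equations removes the quadratic terms:
70.4 x + 61.6 y = 3451.12
5.6 x + 126.0 y = 4305.90
Solving the 2×2 system: x ≈ 19.9, y ≈ 33.3 km.
Check against Seismometer 1 (with the unrounded x, y): √((x − 2.8)²+(y + 41.6)²) = 76.82 ≈ 76.82 km. ✓

x ≈ 19.9 km, y ≈ 33.3 km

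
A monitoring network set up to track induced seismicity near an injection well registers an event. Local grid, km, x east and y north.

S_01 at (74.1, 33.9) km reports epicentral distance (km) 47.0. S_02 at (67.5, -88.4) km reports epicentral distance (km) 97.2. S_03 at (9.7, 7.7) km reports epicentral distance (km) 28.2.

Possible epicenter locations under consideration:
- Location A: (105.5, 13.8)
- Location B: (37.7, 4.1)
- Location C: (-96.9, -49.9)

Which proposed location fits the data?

For each candidate, compare |candidate − station| to the reported distance:
Location A: residuals S_01 9.7, S_02 11.8, S_03 67.8 → max 67.8 km
Location B: residuals S_01 0.0, S_02 0.0, S_03 0.0 → max 0.0 km
Location C: residuals S_01 143.4, S_02 71.6, S_03 93.0 → max 143.4 km
Only Location B has all residuals ≈ 0.

Location B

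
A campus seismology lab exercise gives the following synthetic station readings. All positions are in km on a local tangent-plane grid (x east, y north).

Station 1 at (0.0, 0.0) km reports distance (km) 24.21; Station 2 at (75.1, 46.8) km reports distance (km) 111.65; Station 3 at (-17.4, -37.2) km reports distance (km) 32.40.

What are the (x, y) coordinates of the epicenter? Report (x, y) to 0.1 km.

Circle about each station: x² + y² = 24.21²; (x − 75.1)² + (y − 46.8)² = 111.65²; (x + 17.4)² + (y + 37.2)² = 32.40².
Subtracting pairs of circle equations eliminates x²+y² and gives linear equations (the radical axes):
150.2 x + 93.6 y = -4049.35
-34.8 x − 74.4 y = 1222.96
Solving the 2×2 system: x ≈ -23.6, y ≈ -5.4 km.

-23.6 km east, -5.4 km north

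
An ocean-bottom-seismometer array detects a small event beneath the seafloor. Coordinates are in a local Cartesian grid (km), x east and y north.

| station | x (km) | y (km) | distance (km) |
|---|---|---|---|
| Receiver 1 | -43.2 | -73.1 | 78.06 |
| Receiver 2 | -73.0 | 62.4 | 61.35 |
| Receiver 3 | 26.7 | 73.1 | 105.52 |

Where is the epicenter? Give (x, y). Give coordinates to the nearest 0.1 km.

Circle about each station: (x + 43.2)² + (y + 73.1)² = 78.06²; (x + 73.0)² + (y − 62.4)² = 61.35²; (x − 26.7)² + (y − 73.1)² = 105.52².
Subtracting the Receiver 1 equation from the Receiver 2 and Receiver 3 equations removes the quadratic terms:
-59.6 x + 271.0 y = 4342.45
139.8 x + 292.4 y = -6194.46
Solving the 2×2 system: x ≈ -53.3, y ≈ 4.3 km.
Check against Receiver 1 (with the unrounded x, y): √((x + 43.2)²+(y + 73.1)²) = 78.06 ≈ 78.06 km. ✓

x ≈ -53.3 km, y ≈ 4.3 km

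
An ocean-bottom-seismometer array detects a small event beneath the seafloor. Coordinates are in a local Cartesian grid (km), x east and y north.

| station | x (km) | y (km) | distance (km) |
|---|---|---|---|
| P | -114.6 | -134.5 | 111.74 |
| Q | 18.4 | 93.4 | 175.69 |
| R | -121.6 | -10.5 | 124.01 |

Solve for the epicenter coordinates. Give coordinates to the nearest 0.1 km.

x ≈ -17.9 km, y ≈ -78.5 km

Circle about each station: (x + 114.6)² + (y + 134.5)² = 111.74²; (x − 18.4)² + (y − 93.4)² = 175.69²; (x + 121.6)² + (y + 10.5)² = 124.01².
Subtracting the P equation from the Q and R equations removes the quadratic terms:
266.0 x + 455.8 y = -40542.44
-14.0 x + 248.0 y = -19219.25
Solving the 2×2 system: x ≈ -17.9, y ≈ -78.5 km.
Check against P (with the unrounded x, y): √((x + 114.6)²+(y + 134.5)²) = 111.75 ≈ 111.74 km. ✓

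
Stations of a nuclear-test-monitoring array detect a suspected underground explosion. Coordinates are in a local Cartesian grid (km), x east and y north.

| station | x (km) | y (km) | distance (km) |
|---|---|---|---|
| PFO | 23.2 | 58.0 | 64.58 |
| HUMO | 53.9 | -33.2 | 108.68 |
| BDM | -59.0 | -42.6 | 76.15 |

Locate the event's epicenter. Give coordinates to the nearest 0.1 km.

(-34.8, 29.6)

Circle about each station: (x − 23.2)² + (y − 58.0)² = 64.58²; (x − 53.9)² + (y + 33.2)² = 108.68²; (x + 59.0)² + (y + 42.6)² = 76.15².
Subtracting the PFO equation from the HUMO and BDM equations removes the quadratic terms:
61.4 x − 182.4 y = -7535.56
-164.4 x − 201.2 y = -234.73
Solving the 2×2 system: x ≈ -34.8, y ≈ 29.6 km.
Check against PFO (with the unrounded x, y): √((x − 23.2)²+(y − 58.0)²) = 64.58 ≈ 64.58 km. ✓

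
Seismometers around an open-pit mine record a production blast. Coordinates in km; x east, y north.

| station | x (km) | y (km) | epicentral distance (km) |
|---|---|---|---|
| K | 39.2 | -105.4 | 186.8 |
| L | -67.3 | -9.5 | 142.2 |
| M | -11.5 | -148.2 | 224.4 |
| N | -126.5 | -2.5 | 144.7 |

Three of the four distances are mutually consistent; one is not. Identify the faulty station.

Solve using three stations at a time. Using K, M, N (subtract circle equations pairwise → linear system) gives (x, y) ≈ (-5.0, 76.1).
Distances from that point to each station vs reported:
  K: calculated 186.8 vs reported 186.8 → residual 0.0 km
  L: calculated 105.9 vs reported 142.2 → residual 36.3 km
  M: calculated 224.4 vs reported 224.4 → residual 0.0 km
  N: calculated 144.7 vs reported 144.7 → residual 0.0 km
K, M, N are mutually consistent (residuals ≈ 0); L is off by 36.3 km.

L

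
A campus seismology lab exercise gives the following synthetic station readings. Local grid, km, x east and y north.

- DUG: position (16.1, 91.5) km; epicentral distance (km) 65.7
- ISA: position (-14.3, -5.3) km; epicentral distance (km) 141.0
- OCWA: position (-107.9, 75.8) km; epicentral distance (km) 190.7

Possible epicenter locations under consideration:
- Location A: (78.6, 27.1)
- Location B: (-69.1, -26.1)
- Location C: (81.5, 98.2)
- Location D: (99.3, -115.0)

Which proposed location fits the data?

For each candidate, compare |candidate − station| to the reported distance:
Location A: residuals DUG 24.0, ISA 42.6, OCWA 2.1 → max 42.6 km
Location B: residuals DUG 79.5, ISA 82.4, OCWA 81.7 → max 82.4 km
Location C: residuals DUG 0.0, ISA 0.0, OCWA 0.0 → max 0.0 km
Location D: residuals DUG 156.9, ISA 16.9, OCWA 91.0 → max 156.9 km
Only Location C has all residuals ≈ 0.

Location C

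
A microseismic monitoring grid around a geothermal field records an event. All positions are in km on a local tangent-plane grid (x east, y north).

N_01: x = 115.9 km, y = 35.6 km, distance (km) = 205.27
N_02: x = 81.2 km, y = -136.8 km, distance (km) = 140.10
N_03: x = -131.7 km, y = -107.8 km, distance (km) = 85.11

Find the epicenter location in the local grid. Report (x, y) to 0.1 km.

Circle about each station: (x − 115.9)² + (y − 35.6)² = 205.27²; (x − 81.2)² + (y + 136.8)² = 140.10²; (x + 131.7)² + (y + 107.8)² = 85.11².
Subtracting pairs of circle equations eliminates x²+y² and gives linear equations (the radical axes):
-69.4 x − 344.8 y = 33115.27
-495.2 x − 286.8 y = 49157.62
Solving the 2×2 system: x ≈ -49.4, y ≈ -86.1 km.

(-49.4, -86.1)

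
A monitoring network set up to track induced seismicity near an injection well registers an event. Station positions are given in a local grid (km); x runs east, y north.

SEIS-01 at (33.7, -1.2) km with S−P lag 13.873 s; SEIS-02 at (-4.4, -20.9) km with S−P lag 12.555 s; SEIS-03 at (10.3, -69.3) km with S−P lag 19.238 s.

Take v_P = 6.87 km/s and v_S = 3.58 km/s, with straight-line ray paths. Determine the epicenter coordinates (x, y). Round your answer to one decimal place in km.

(-48.6, 61.9)

Distance from S−P lag: d = Δt · v_P v_S / (v_P − v_S) = Δt · (6.87·3.58)/(6.87−3.58) ≈ 7.4756·Δt.
So d_SEIS-01 = 103.71, d_SEIS-02 = 93.86, d_SEIS-03 = 143.81 km.
Circle about each station: (x − 33.7)² + (y + 1.2)² = 103.71²; (x + 4.4)² + (y + 20.9)² = 93.86²; (x − 10.3)² + (y + 69.3)² = 143.81².
Subtracting the SEIS-01 equation from the SEIS-02 and SEIS-03 equations removes the quadratic terms:
-76.2 x − 39.4 y = 1265.10
-46.8 x − 136.2 y = -6154.10
Solving the 2×2 system: x ≈ -48.6, y ≈ 61.9 km.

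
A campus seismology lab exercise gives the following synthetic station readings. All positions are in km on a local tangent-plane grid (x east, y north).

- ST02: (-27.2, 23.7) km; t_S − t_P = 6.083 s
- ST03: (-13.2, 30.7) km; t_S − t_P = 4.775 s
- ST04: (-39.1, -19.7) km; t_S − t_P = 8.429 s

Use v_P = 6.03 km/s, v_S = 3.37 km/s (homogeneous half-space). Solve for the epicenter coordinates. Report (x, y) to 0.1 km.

(17.5, 11.0)

Distance from S−P lag: d = Δt · v_P v_S / (v_P − v_S) = Δt · (6.03·3.37)/(6.03−3.37) ≈ 7.6395·Δt.
So d_ST02 = 46.47, d_ST03 = 36.48, d_ST04 = 64.39 km.
Circle about each station: (x + 27.2)² + (y − 23.7)² = 46.47²; (x + 13.2)² + (y − 30.7)² = 36.48²; (x + 39.1)² + (y + 19.7)² = 64.39².
Subtracting pairs of circle equations eliminates x²+y² and gives linear equations (the radical axes):
28.0 x + 14.0 y = 643.87
-23.8 x − 86.8 y = -1371.24
Solving the 2×2 system: x ≈ 17.5, y ≈ 11.0 km.
Check against ST02 (with the unrounded x, y): √((x + 27.2)²+(y − 23.7)²) = 46.46 ≈ 46.47 km. ✓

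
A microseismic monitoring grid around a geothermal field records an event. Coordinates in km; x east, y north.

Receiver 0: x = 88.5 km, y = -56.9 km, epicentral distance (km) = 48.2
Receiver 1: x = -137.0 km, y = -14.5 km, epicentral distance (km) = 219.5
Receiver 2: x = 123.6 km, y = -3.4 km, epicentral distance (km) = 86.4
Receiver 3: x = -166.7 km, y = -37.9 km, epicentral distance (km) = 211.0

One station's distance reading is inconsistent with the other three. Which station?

Receiver 1

Solve using three stations at a time. Using Receiver 0, Receiver 2, Receiver 3 (subtract circle equations pairwise → linear system) gives (x, y) ≈ (44.3, -37.7).
Distances from that point to each station vs reported:
  Receiver 0: calculated 48.2 vs reported 48.2 → residual 0.0 km
  Receiver 1: calculated 182.8 vs reported 219.5 → residual 36.7 km
  Receiver 2: calculated 86.4 vs reported 86.4 → residual 0.0 km
  Receiver 3: calculated 211.0 vs reported 211.0 → residual 0.0 km
Receiver 0, Receiver 2, Receiver 3 are mutually consistent (residuals ≈ 0); Receiver 1 is off by 36.7 km.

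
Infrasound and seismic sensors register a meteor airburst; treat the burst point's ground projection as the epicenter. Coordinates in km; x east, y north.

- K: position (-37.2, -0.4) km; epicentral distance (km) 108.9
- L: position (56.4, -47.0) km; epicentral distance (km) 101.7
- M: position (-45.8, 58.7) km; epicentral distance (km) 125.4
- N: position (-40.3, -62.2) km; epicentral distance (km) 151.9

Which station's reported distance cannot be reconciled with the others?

Solve using three stations at a time. Using K, L, N (subtract circle equations pairwise → linear system) gives (x, y) ≈ (56.7, 54.6).
Distances from that point to each station vs reported:
  K: calculated 108.8 vs reported 108.9 → residual 0.1 km
  L: calculated 101.6 vs reported 101.7 → residual 0.1 km
  M: calculated 102.6 vs reported 125.4 → residual 22.8 km
  N: calculated 151.9 vs reported 151.9 → residual 0.0 km
K, L, N are mutually consistent (residuals ≈ 0); M is off by 22.8 km.

M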